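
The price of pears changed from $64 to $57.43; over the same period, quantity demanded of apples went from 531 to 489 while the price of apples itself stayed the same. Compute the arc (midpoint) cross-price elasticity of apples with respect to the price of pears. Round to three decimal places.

ΔQ_A = 489 − 531 = -42; ΔP_B = 57.43 − 64 = -6.57.
Midpoints: Q̄_A = 510.0, P̄_B = 60.72.
ε = (ΔQ_A/Q̄_A)/(ΔP_B/P̄_B) = (-42/510.0)/(-6.57/60.72) ≈ 0.761.

0.761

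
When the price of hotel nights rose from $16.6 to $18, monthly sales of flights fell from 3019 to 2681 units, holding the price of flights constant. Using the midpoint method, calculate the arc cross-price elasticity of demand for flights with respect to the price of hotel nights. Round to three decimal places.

ΔQ_A = 2681 − 3019 = -338; ΔP_B = 18 − 16.6 = 1.4.
Midpoints: Q̄_A = 2850.0, P̄_B = 17.30.
ε = (ΔQ_A/Q̄_A)/(ΔP_B/P̄_B) = (-338/2850.0)/(1.4/17.30) ≈ -1.466.
ε < 0: flights and hotel nights are complements.

-1.466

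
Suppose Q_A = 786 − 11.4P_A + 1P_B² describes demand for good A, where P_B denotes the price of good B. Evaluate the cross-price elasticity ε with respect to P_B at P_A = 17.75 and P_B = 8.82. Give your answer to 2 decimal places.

At P_A = 17.75 and P_B = 8.82: Q_A = 661.442.
∂Q_A/∂P_B = 2P_B = 2(8.82) = 17.6400.
ε = (∂Q_A/∂P_B)(P_B/Q_A) = 17.6400 × (8.82/661.442) ≈ 0.24.

0.24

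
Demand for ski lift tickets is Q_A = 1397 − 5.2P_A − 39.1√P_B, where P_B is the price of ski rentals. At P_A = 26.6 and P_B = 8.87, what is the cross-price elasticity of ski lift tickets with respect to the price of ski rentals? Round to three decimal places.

-0.051

At P_A = 26.6 and P_B = 8.87: Q_A = 1142.230.
∂Q_A/∂P_B = -39.1/(2√P_B) = -39.1/(2√8.87) = -6.5642.
ε = (∂Q_A/∂P_B)(P_B/Q_A) = -6.5642 × (8.87/1142.230) ≈ -0.051.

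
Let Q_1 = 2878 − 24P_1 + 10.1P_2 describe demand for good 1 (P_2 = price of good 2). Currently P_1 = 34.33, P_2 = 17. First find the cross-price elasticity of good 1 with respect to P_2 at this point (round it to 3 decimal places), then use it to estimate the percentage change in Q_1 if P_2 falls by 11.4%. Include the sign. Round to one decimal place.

At P_1 = 34.33, P_2 = 17: Q_1 = 2225.78.
∂Q_1/∂P_2 = 10.1.
ε = (∂Q_1/∂P_2)(P_2/Q_1) = 10.1000 × 17/2225.78 ≈ 0.077.
%ΔQ_1 ≈ ε × %ΔP_2 = 0.077 × (-11.4%) = -0.9%.

-0.9%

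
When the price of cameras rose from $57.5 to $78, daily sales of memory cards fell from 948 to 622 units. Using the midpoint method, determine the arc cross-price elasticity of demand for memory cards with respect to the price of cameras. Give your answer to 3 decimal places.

ΔQ_A = 622 − 948 = -326; ΔP_B = 78 − 57.5 = 20.5.
Midpoints: Q̄_A = 785.0, P̄_B = 67.75.
ε = (ΔQ_A/Q̄_A)/(ΔP_B/P̄_B) = (-326/785.0)/(20.5/67.75) ≈ -1.372.
ε < 0: memory cards and cameras are complements.

-1.372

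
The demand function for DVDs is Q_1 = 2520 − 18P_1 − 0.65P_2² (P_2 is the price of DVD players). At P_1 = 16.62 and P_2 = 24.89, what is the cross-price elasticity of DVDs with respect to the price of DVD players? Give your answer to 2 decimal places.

At P_1 = 16.62 and P_2 = 24.89: Q_1 = 1818.157.
∂Q_1/∂P_2 = -1.3P_2 = -1.3(24.89) = -32.3570.
ε = (∂Q_1/∂P_2)(P_2/Q_1) = -32.3570 × (24.89/1818.157) ≈ -0.44.
ε < 0: complements.

-0.44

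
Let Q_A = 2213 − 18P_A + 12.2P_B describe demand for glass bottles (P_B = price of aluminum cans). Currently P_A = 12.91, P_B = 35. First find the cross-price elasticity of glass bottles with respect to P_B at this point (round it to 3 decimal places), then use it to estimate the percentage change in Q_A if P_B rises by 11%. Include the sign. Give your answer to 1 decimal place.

At P_A = 12.91, P_B = 35: Q_A = 2407.62.
∂Q_A/∂P_B = 12.2.
ε = (∂Q_A/∂P_B)(P_B/Q_A) = 12.2000 × 35/2407.62 ≈ 0.177.
%ΔQ_A ≈ ε × %ΔP_B = 0.177 × (11%) = 1.9%.

1.9%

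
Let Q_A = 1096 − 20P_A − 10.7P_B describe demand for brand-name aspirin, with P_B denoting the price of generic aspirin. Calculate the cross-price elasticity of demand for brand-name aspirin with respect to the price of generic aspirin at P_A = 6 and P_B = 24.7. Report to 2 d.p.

At P_A = 6 and P_B = 24.7: Q_A = 711.71.
∂Q_A/∂P_B = -10.7.
ε = (∂Q_A/∂P_B)(P_B/Q_A) = -10.7 × (24.7/711.71) ≈ -0.37.

-0.37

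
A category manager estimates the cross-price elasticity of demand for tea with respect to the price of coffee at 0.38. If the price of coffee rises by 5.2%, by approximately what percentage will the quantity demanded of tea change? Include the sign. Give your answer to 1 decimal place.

%ΔQ ≈ ε × %ΔP of coffee = 0.38 × (5.2%) = 2.0%.

2.0%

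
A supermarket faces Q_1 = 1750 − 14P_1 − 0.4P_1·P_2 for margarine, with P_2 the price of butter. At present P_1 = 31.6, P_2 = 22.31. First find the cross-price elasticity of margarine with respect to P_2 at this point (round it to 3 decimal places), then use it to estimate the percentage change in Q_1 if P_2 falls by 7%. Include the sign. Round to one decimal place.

At P_1 = 31.6, P_2 = 22.31: Q_1 = 1025.602.
∂Q_1/∂P_2 = -0.4P_1 = -12.6400.
ε = (∂Q_1/∂P_2)(P_2/Q_1) = -12.6400 × 22.31/1025.602 ≈ -0.275.
%ΔQ_1 ≈ ε × %ΔP_2 = -0.275 × (-7%) = 1.9%.

1.9%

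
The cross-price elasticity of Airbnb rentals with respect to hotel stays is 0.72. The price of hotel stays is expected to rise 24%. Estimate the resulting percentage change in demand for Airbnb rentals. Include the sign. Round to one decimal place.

17.3%

%ΔQ ≈ ε × %ΔP of hotel stays = 0.72 × (24%) = 17.3%.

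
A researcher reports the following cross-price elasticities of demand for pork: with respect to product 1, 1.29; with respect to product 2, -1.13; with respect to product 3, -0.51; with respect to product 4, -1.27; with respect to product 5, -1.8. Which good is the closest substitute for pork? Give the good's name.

Substitutes have ε > 0. Among the positive values, 1.29 (product 1) is largest.

product 1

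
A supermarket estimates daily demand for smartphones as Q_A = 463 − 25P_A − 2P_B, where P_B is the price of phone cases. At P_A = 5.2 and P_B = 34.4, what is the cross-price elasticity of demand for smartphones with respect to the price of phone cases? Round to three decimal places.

-0.260

At P_A = 5.2 and P_B = 34.4: Q_A = 264.2.
∂Q_A/∂P_B = -2.
ε = (∂Q_A/∂P_B)(P_B/Q_A) = -2 × (34.4/264.2) ≈ -0.260.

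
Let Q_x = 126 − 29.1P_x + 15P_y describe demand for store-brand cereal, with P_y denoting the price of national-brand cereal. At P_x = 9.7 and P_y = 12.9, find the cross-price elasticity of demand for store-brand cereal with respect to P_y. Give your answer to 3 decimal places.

At P_x = 9.7 and P_y = 12.9: Q_x = 37.23.
∂Q_x/∂P_y = 15.
ε = (∂Q_x/∂P_y)(P_y/Q_x) = 15 × (12.9/37.23) ≈ 5.197.

5.197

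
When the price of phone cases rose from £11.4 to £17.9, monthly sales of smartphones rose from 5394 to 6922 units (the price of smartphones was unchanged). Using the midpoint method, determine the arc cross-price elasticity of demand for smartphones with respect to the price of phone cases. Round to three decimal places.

ΔQ_A = 6922 − 5394 = 1528; ΔP_B = 17.9 − 11.4 = 6.5.
Midpoints: Q̄_A = 6158.0, P̄_B = 14.65.
ε = (ΔQ_A/Q̄_A)/(ΔP_B/P̄_B) = (1528/6158.0)/(6.5/14.65) ≈ 0.559.
ε > 0: smartphones and phone cases are substitutes.

0.559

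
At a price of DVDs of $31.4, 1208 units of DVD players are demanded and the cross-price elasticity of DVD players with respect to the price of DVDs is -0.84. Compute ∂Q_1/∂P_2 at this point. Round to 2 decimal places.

ε = (∂Q_1/∂P_2)·(P_2/Q_1) ⇒ ∂Q_1/∂P_2 = ε·Q_1/P_2 = -0.84 × 1208/31.4 ≈ -32.32.

-32.32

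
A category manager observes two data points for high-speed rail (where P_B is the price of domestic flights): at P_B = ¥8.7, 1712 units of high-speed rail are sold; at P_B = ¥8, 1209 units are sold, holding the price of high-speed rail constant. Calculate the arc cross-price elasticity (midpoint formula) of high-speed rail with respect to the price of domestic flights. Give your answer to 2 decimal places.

ΔQ_A = 1209 − 1712 = -503; ΔP_B = 8 − 8.7 = -0.7.
Midpoints: Q̄_A = 1460.5, P̄_B = 8.35.
ε = (ΔQ_A/Q̄_A)/(ΔP_B/P̄_B) = (-503/1460.5)/(-0.7/8.35) ≈ 4.11.
ε > 0: high-speed rail and domestic flights are substitutes.

4.11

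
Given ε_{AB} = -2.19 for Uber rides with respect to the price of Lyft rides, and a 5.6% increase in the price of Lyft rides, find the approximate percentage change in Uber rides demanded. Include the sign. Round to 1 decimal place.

-12.3%

%ΔQ ≈ ε × %ΔP of Lyft rides = -2.19 × (5.6%) = -12.3%.
Demand for Uber rides falls by about 12.3%.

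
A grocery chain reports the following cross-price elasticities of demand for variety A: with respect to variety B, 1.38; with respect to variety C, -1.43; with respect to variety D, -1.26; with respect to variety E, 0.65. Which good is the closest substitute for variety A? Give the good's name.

Substitutes have ε > 0. Among the positive values, 1.38 (variety B) is largest.

variety B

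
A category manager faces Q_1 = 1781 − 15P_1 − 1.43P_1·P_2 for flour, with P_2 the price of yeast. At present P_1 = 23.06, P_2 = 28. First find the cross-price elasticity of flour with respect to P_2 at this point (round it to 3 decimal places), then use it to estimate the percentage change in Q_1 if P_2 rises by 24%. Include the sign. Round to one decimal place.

-43.3%

At P_1 = 23.06, P_2 = 28: Q_1 = 511.778.
∂Q_1/∂P_2 = -1.43P_1 = -32.9758.
ε = (∂Q_1/∂P_2)(P_2/Q_1) = -32.9758 × 28/511.778 ≈ -1.804.
%ΔQ_1 ≈ ε × %ΔP_2 = -1.804 × (24%) = -43.3%.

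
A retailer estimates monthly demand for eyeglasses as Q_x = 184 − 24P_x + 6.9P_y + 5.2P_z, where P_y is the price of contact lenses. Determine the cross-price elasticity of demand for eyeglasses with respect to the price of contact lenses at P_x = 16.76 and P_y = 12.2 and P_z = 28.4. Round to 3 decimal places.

6.181

At P_x = 16.76 and P_y = 12.2 and P_z = 28.4: Q_x = 13.62.
∂Q_x/∂P_y = 6.9.
ε = (∂Q_x/∂P_y)(P_y/Q_x) = 6.9 × (12.2/13.62) ≈ 6.181.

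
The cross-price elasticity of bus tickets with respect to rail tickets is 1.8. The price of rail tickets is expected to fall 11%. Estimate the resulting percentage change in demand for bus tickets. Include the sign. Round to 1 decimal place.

-19.8%

%ΔQ ≈ ε × %ΔP of rail tickets = 1.8 × (-11%) = -19.8%.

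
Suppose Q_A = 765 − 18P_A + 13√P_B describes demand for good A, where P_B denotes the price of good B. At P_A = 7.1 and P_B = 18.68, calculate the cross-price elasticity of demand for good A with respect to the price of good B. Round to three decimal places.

At P_A = 7.1 and P_B = 18.68: Q_A = 693.386.
∂Q_A/∂P_B = 13/(2√P_B) = 13/(2√18.68) = 1.5039.
ε = (∂Q_A/∂P_B)(P_B/Q_A) = 1.5039 × (18.68/693.386) ≈ 0.041.

0.041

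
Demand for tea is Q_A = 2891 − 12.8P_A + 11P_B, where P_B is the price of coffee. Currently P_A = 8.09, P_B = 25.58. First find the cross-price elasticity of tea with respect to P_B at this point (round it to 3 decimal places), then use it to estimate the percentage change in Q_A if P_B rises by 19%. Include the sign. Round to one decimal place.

At P_A = 8.09, P_B = 25.58: Q_A = 3068.828.
∂Q_A/∂P_B = 11.
ε = (∂Q_A/∂P_B)(P_B/Q_A) = 11.0000 × 25.58/3068.828 ≈ 0.092.
%ΔQ_A ≈ ε × %ΔP_B = 0.092 × (19%) = 1.7%.

1.7%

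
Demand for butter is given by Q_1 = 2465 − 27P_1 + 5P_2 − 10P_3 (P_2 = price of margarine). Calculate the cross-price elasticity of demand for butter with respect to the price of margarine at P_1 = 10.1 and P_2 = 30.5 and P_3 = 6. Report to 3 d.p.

0.067

At P_1 = 10.1 and P_2 = 30.5 and P_3 = 6: Q_1 = 2284.8.
∂Q_1/∂P_2 = 5.
ε = (∂Q_1/∂P_2)(P_2/Q_1) = 5 × (30.5/2284.8) ≈ 0.067.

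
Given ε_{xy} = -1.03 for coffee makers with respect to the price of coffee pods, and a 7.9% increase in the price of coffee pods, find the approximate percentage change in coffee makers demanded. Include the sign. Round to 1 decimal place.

%ΔQ ≈ ε × %ΔP of coffee pods = -1.03 × (7.9%) = -8.1%.

-8.1%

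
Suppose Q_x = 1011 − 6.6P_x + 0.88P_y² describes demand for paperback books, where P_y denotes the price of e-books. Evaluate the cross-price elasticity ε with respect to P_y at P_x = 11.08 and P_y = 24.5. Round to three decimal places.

0.721

At P_x = 11.08 and P_y = 24.5: Q_x = 1466.092.
∂Q_x/∂P_y = 1.76P_y = 1.76(24.5) = 43.1200.
ε = (∂Q_x/∂P_y)(P_y/Q_x) = 43.1200 × (24.5/1466.092) ≈ 0.721.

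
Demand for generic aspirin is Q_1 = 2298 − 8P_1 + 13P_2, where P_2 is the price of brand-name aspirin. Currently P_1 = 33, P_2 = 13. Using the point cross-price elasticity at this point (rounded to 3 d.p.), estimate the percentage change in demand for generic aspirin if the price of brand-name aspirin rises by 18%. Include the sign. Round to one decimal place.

1.4%

At P_1 = 33, P_2 = 13: Q_1 = 2203.
∂Q_1/∂P_2 = 13.
ε = (∂Q_1/∂P_2)(P_2/Q_1) = 13.0000 × 13/2203 ≈ 0.077.
%ΔQ_1 ≈ ε × %ΔP_2 = 0.077 × (18%) = 1.4%.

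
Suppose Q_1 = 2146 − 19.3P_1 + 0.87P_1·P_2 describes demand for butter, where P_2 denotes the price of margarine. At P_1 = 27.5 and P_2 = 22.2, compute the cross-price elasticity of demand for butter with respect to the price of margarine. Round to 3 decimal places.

0.247

At P_1 = 27.5 and P_2 = 22.2: Q_1 = 2146.385.
∂Q_1/∂P_2 = 0.87P_1 = 0.87(27.5) = 23.9250.
ε = (∂Q_1/∂P_2)(P_2/Q_1) = 23.9250 × (22.2/2146.385) ≈ 0.247.
ε > 0: substitutes.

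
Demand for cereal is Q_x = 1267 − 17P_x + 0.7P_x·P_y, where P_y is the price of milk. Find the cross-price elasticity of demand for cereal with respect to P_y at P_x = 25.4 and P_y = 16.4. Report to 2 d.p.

At P_x = 25.4 and P_y = 16.4: Q_x = 1126.792.
∂Q_x/∂P_y = 0.7P_x = 0.7(25.4) = 17.7800.
ε = (∂Q_x/∂P_y)(P_y/Q_x) = 17.7800 × (16.4/1126.792) ≈ 0.26.
ε > 0: substitutes.

0.26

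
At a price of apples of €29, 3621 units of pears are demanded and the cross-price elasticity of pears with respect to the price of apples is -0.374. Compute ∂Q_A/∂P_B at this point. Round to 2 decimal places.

-46.70

ε = (∂Q_A/∂P_B)·(P_B/Q_A) ⇒ ∂Q_A/∂P_B = ε·Q_A/P_B = -0.374 × 3621/29 ≈ -46.70.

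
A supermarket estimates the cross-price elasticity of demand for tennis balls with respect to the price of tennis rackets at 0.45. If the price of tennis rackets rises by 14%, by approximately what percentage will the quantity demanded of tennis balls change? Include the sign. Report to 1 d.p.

%ΔQ ≈ ε × %ΔP of tennis rackets = 0.45 × (14%) = 6.3%.
Demand for tennis balls rises by about 6.3%.

6.3%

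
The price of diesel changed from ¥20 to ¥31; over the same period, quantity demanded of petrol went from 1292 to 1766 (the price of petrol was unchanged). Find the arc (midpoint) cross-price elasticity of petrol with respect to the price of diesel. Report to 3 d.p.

0.719

ΔQ_A = 1766 − 1292 = 474; ΔP_B = 31 − 20 = 11.
Midpoints: Q̄_A = 1529.0, P̄_B = 25.50.
ε = (ΔQ_A/Q̄_A)/(ΔP_B/P̄_B) = (474/1529.0)/(11/25.50) ≈ 0.719.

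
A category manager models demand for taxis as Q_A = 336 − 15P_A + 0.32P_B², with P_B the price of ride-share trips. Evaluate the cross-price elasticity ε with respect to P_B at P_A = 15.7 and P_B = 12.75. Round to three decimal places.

At P_A = 15.7 and P_B = 12.75: Q_A = 152.52.
∂Q_A/∂P_B = 0.64P_B = 0.64(12.75) = 8.1600.
ε = (∂Q_A/∂P_B)(P_B/Q_A) = 8.1600 × (12.75/152.52) ≈ 0.682.
ε > 0: substitutes.

0.682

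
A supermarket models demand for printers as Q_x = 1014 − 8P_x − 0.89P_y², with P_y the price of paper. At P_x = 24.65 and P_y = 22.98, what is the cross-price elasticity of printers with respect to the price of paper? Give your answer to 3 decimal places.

-2.710

At P_x = 24.65 and P_y = 22.98: Q_x = 346.808.
∂Q_x/∂P_y = -1.78P_y = -1.78(22.98) = -40.9044.
ε = (∂Q_x/∂P_y)(P_y/Q_x) = -40.9044 × (22.98/346.808) ≈ -2.710.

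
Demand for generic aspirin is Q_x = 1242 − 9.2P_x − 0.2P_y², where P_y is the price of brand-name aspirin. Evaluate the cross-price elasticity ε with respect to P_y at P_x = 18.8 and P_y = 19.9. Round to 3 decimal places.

-0.160

At P_x = 18.8 and P_y = 19.9: Q_x = 989.838.
∂Q_x/∂P_y = -0.4P_y = -0.4(19.9) = -7.9600.
ε = (∂Q_x/∂P_y)(P_y/Q_x) = -7.9600 × (19.9/989.838) ≈ -0.160.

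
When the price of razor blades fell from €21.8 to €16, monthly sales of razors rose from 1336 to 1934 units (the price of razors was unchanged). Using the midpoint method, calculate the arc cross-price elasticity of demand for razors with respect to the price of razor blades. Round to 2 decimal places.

ΔQ_A = 1934 − 1336 = 598; ΔP_B = 16 − 21.8 = -5.8.
Midpoints: Q̄_A = 1635.0, P̄_B = 18.90.
ε = (ΔQ_A/Q̄_A)/(ΔP_B/P̄_B) = (598/1635.0)/(-5.8/18.90) ≈ -1.19.
ε < 0: razors and razor blades are complements.

-1.19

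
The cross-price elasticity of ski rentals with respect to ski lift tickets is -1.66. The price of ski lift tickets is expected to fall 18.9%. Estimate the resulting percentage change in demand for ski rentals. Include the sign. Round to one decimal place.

31.4%

%ΔQ ≈ ε × %ΔP of ski lift tickets = -1.66 × (-18.9%) = 31.4%.
Demand for ski rentals rises by about 31.4%.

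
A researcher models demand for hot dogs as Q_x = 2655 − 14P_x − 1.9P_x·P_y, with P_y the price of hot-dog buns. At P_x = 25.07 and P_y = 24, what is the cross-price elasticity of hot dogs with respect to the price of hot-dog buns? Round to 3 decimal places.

At P_x = 25.07 and P_y = 24: Q_x = 1160.828.
∂Q_x/∂P_y = -1.9P_x = -1.9(25.07) = -47.6330.
ε = (∂Q_x/∂P_y)(P_y/Q_x) = -47.6330 × (24/1160.828) ≈ -0.985.
ε < 0: complements.

-0.985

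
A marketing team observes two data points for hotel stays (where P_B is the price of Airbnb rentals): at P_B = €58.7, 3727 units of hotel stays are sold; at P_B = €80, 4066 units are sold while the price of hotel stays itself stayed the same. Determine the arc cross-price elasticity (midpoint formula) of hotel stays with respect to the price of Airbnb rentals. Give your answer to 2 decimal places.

0.28

ΔQ_A = 4066 − 3727 = 339; ΔP_B = 80 − 58.7 = 21.3.
Midpoints: Q̄_A = 3896.5, P̄_B = 69.35.
ε = (ΔQ_A/Q̄_A)/(ΔP_B/P̄_B) = (339/3896.5)/(21.3/69.35) ≈ 0.28.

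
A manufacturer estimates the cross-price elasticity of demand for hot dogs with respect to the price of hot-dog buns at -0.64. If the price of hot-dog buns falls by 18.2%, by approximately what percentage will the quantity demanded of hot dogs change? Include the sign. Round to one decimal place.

11.6%

%ΔQ ≈ ε × %ΔP of hot-dog buns = -0.64 × (-18.2%) = 11.6%.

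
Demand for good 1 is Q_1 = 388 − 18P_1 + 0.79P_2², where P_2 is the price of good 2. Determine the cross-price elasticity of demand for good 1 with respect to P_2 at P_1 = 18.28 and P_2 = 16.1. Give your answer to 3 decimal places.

At P_1 = 18.28 and P_2 = 16.1: Q_1 = 263.736.
∂Q_1/∂P_2 = 1.58P_2 = 1.58(16.1) = 25.4380.
ε = (∂Q_1/∂P_2)(P_2/Q_1) = 25.4380 × (16.1/263.736) ≈ 1.553.
ε > 0: substitutes.

1.553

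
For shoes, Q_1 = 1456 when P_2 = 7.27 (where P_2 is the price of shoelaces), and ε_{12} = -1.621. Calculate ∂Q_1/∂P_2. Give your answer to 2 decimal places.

ε = (∂Q_1/∂P_2)·(P_2/Q_1) ⇒ ∂Q_1/∂P_2 = ε·Q_1/P_2 = -1.621 × 1456/7.27 ≈ -324.65.

-324.65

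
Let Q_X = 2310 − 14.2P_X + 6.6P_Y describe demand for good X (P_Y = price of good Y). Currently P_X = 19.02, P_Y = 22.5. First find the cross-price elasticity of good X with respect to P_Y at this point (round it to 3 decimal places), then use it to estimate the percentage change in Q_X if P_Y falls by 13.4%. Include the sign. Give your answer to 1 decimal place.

-0.9%

At P_X = 19.02, P_Y = 22.5: Q_X = 2188.416.
∂Q_X/∂P_Y = 6.6.
ε = (∂Q_X/∂P_Y)(P_Y/Q_X) = 6.6000 × 22.5/2188.416 ≈ 0.068.
%ΔQ_X ≈ ε × %ΔP_Y = 0.068 × (-13.4%) = -0.9%.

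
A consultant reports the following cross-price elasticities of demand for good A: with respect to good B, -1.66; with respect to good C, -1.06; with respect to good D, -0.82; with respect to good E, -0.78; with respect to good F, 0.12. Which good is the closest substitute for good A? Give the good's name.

Substitutes have ε > 0. Among the positive values, 0.12 (good F) is largest.

good F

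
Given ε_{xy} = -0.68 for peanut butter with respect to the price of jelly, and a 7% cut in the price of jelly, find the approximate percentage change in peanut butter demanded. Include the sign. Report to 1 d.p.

4.8%

%ΔQ ≈ ε × %ΔP of jelly = -0.68 × (-7%) = 4.8%.
Demand for peanut butter rises by about 4.8%.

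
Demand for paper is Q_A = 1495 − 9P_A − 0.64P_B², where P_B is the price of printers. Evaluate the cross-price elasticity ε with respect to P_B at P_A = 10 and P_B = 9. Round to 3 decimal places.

-0.077

At P_A = 10 and P_B = 9: Q_A = 1353.16.
∂Q_A/∂P_B = -1.28P_B = -1.28(9) = -11.5200.
ε = (∂Q_A/∂P_B)(P_B/Q_A) = -11.5200 × (9/1353.16) ≈ -0.077.
ε < 0: complements.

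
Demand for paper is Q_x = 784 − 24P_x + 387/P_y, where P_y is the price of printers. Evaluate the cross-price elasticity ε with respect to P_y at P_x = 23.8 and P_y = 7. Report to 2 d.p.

At P_x = 23.8 and P_y = 7: Q_x = 268.086.
∂Q_x/∂P_y = −387/P_y² = -7.8980.
ε = (∂Q_x/∂P_y)(P_y/Q_x) = -7.8980 × (7/268.086) ≈ -0.21.

-0.21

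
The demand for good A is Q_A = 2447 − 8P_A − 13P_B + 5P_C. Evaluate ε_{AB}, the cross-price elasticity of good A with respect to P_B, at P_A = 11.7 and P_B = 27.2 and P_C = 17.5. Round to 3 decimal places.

-0.169

At P_A = 11.7 and P_B = 27.2 and P_C = 17.5: Q_A = 2087.3.
∂Q_A/∂P_B = -13.
ε = (∂Q_A/∂P_B)(P_B/Q_A) = -13 × (27.2/2087.3) ≈ -0.169.
Since ε < 0, good A and good B are complements.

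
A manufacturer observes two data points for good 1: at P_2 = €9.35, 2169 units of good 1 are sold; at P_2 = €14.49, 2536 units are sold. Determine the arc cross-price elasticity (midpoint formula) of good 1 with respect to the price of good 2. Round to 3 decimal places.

ΔQ_1 = 2536 − 2169 = 367; ΔP_2 = 14.49 − 9.35 = 5.14.
Midpoints: Q̄_1 = 2352.5, P̄_2 = 11.92.
ε = (ΔQ_1/Q̄_1)/(ΔP_2/P̄_2) = (367/2352.5)/(5.14/11.92) ≈ 0.362.

0.362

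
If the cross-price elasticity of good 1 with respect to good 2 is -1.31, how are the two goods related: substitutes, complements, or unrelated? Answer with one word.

complements

ε = -1.31 < 0, so a higher price of good 2 lowers demand for good 1: complements.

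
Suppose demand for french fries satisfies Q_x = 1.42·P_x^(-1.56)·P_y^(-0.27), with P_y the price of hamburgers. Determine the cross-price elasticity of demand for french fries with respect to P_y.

-0.27

In a log-linear (constant-elasticity) demand function, the coefficient on the exponent of P_y is the cross-price elasticity.
ε = -0.27. Negative, so french fries and hamburgers are complements.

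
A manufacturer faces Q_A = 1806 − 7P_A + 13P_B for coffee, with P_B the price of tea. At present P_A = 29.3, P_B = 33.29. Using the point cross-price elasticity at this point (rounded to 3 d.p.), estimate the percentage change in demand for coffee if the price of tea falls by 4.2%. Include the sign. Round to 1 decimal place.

At P_A = 29.3, P_B = 33.29: Q_A = 2033.67.
∂Q_A/∂P_B = 13.
ε = (∂Q_A/∂P_B)(P_B/Q_A) = 13.0000 × 33.29/2033.67 ≈ 0.213.
%ΔQ_A ≈ ε × %ΔP_B = 0.213 × (-4.2%) = -0.9%.

-0.9%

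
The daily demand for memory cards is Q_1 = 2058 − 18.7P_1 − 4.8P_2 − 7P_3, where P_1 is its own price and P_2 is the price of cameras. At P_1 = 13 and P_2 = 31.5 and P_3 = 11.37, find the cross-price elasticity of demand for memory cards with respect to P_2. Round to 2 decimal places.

At P_1 = 13 and P_2 = 31.5 and P_3 = 11.37: Q_1 = 1584.11.
∂Q_1/∂P_2 = -4.8.
ε = (∂Q_1/∂P_2)(P_2/Q_1) = -4.8 × (31.5/1584.11) ≈ -0.10.
Since ε < 0, memory cards and cameras are complements.

-0.10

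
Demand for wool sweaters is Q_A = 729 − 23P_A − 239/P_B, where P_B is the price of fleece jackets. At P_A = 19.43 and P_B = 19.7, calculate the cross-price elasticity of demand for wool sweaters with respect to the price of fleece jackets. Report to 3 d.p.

0.045

At P_A = 19.43 and P_B = 19.7: Q_A = 269.978.
∂Q_A/∂P_B = 239/P_B² = 0.6158.
ε = (∂Q_A/∂P_B)(P_B/Q_A) = 0.6158 × (19.7/269.978) ≈ 0.045.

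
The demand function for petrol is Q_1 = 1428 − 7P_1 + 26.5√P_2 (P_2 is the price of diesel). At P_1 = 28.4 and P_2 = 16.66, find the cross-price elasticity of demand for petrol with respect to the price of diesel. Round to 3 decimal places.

At P_1 = 28.4 and P_2 = 16.66: Q_1 = 1337.364.
∂Q_1/∂P_2 = 26.5/(2√P_2) = 26.5/(2√16.66) = 3.2462.
ε = (∂Q_1/∂P_2)(P_2/Q_1) = 3.2462 × (16.66/1337.364) ≈ 0.040.

0.040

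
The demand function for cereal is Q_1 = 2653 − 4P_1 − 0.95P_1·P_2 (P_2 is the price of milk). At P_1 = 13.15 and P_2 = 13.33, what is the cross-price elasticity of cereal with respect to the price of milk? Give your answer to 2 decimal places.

-0.07

At P_1 = 13.15 and P_2 = 13.33: Q_1 = 2433.875.
∂Q_1/∂P_2 = -0.95P_1 = -0.95(13.15) = -12.4925.
ε = (∂Q_1/∂P_2)(P_2/Q_1) = -12.4925 × (13.33/2433.875) ≈ -0.07.
ε < 0: complements.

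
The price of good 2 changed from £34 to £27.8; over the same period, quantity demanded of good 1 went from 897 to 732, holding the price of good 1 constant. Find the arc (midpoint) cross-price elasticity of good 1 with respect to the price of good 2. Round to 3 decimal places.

ΔQ_1 = 732 − 897 = -165; ΔP_2 = 27.8 − 34 = -6.2.
Midpoints: Q̄_1 = 814.5, P̄_2 = 30.90.
ε = (ΔQ_1/Q̄_1)/(ΔP_2/P̄_2) = (-165/814.5)/(-6.2/30.90) ≈ 1.010.
ε > 0: good 1 and good 2 are substitutes.

1.010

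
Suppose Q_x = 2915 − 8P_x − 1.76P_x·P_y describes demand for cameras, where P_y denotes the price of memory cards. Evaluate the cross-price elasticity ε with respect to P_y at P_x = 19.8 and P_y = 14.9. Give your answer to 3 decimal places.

At P_x = 19.8 and P_y = 14.9: Q_x = 2237.365.
∂Q_x/∂P_y = -1.76P_x = -1.76(19.8) = -34.8480.
ε = (∂Q_x/∂P_y)(P_y/Q_x) = -34.8480 × (14.9/2237.365) ≈ -0.232.
ε < 0: complements.

-0.232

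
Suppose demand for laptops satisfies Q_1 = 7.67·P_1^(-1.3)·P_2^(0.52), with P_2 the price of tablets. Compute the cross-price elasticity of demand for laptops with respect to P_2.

0.52

In a log-linear (constant-elasticity) demand function, the coefficient on the exponent of P_2 is the cross-price elasticity.
ε = 0.52. Positive, so laptops and tablets are substitutes.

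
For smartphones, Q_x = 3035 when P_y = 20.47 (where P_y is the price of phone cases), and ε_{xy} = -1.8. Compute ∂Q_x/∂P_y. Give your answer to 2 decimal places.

ε = (∂Q_x/∂P_y)·(P_y/Q_x) ⇒ ∂Q_x/∂P_y = ε·Q_x/P_y = -1.8 × 3035/20.47 ≈ -266.88.

-266.88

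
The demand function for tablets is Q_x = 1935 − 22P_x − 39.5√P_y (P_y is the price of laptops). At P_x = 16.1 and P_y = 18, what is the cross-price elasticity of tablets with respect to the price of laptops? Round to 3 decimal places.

-0.059

At P_x = 16.1 and P_y = 18: Q_x = 1413.216.
∂Q_x/∂P_y = -39.5/(2√P_y) = -39.5/(2√18) = -4.6551.
ε = (∂Q_x/∂P_y)(P_y/Q_x) = -4.6551 × (18/1413.216) ≈ -0.059.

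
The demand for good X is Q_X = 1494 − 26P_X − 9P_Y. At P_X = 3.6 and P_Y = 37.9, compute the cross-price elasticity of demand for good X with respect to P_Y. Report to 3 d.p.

At P_X = 3.6 and P_Y = 37.9: Q_X = 1059.3.
∂Q_X/∂P_Y = -9.
ε = (∂Q_X/∂P_Y)(P_Y/Q_X) = -9 × (37.9/1059.3) ≈ -0.322.

-0.322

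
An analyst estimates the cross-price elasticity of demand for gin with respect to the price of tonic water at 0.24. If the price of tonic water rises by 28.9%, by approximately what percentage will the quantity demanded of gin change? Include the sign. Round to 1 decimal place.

%ΔQ ≈ ε × %ΔP of tonic water = 0.24 × (28.9%) = 6.9%.

6.9%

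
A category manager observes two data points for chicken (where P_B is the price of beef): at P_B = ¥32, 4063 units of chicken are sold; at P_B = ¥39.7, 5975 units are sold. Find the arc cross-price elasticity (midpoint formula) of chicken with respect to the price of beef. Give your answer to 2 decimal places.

1.77

ΔQ_A = 5975 − 4063 = 1912; ΔP_B = 39.7 − 32 = 7.7.
Midpoints: Q̄_A = 5019.0, P̄_B = 35.85.
ε = (ΔQ_A/Q̄_A)/(ΔP_B/P̄_B) = (1912/5019.0)/(7.7/35.85) ≈ 1.77.
ε > 0: chicken and beef are substitutes.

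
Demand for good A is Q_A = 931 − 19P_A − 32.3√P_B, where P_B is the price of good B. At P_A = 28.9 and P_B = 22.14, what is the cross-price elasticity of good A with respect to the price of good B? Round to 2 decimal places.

-0.33

At P_A = 28.9 and P_B = 22.14: Q_A = 229.918.
∂Q_A/∂P_B = -32.3/(2√P_B) = -32.3/(2√22.14) = -3.4323.
ε = (∂Q_A/∂P_B)(P_B/Q_A) = -3.4323 × (22.14/229.918) ≈ -0.33.
ε < 0: complements.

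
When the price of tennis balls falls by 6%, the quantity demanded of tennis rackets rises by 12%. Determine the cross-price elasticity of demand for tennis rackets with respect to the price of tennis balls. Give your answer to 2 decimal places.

ε = (%ΔQ of tennis rackets) / (%ΔP of tennis balls) = (12%) / (-6%) ≈ -2.00.
Negative cross-price elasticity: complements.

-2.00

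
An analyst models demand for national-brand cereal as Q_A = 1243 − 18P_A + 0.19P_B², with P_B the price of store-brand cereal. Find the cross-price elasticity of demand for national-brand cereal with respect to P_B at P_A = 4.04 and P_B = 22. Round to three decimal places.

0.146

At P_A = 4.04 and P_B = 22: Q_A = 1262.24.
∂Q_A/∂P_B = 0.38P_B = 0.38(22) = 8.3600.
ε = (∂Q_A/∂P_B)(P_B/Q_A) = 8.3600 × (22/1262.24) ≈ 0.146.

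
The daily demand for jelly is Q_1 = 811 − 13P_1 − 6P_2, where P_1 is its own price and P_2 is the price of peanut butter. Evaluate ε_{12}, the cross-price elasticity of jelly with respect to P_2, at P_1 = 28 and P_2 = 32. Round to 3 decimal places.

At P_1 = 28 and P_2 = 32: Q_1 = 255.
∂Q_1/∂P_2 = -6.
ε = (∂Q_1/∂P_2)(P_2/Q_1) = -6 × (32/255) ≈ -0.753.
Since ε < 0, jelly and peanut butter are complements.

-0.753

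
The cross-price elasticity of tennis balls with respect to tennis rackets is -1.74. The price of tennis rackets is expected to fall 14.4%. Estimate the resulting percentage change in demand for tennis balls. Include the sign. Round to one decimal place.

%ΔQ ≈ ε × %ΔP of tennis rackets = -1.74 × (-14.4%) = 25.1%.

25.1%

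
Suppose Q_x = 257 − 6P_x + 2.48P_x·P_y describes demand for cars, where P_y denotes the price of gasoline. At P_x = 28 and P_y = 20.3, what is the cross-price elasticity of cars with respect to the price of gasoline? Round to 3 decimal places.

0.941

At P_x = 28 and P_y = 20.3: Q_x = 1498.632.
∂Q_x/∂P_y = 2.48P_x = 2.48(28) = 69.4400.
ε = (∂Q_x/∂P_y)(P_y/Q_x) = 69.4400 × (20.3/1498.632) ≈ 0.941.
ε > 0: substitutes.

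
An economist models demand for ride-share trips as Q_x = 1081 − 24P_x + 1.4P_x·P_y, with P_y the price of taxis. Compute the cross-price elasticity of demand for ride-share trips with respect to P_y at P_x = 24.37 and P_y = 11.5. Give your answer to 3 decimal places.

0.442

At P_x = 24.37 and P_y = 11.5: Q_x = 888.477.
∂Q_x/∂P_y = 1.4P_x = 1.4(24.37) = 34.1180.
ε = (∂Q_x/∂P_y)(P_y/Q_x) = 34.1180 × (11.5/888.477) ≈ 0.442.
ε > 0: substitutes.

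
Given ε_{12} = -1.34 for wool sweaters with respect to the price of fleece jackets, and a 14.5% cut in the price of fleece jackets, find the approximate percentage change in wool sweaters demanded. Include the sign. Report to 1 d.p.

%ΔQ ≈ ε × %ΔP of fleece jackets = -1.34 × (-14.5%) = 19.4%.
Demand for wool sweaters rises by about 19.4%.

19.4%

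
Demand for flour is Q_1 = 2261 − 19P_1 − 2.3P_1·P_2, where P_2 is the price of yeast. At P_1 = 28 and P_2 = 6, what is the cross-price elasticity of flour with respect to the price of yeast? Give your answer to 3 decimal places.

At P_1 = 28 and P_2 = 6: Q_1 = 1342.6.
∂Q_1/∂P_2 = -2.3P_1 = -2.3(28) = -64.4000.
ε = (∂Q_1/∂P_2)(P_2/Q_1) = -64.4000 × (6/1342.6) ≈ -0.288.
ε < 0: complements.

-0.288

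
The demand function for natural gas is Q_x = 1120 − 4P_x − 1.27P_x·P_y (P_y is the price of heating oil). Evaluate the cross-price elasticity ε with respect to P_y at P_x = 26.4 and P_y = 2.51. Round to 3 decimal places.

At P_x = 26.4 and P_y = 2.51: Q_x = 930.245.
∂Q_x/∂P_y = -1.27P_x = -1.27(26.4) = -33.5280.
ε = (∂Q_x/∂P_y)(P_y/Q_x) = -33.5280 × (2.51/930.245) ≈ -0.090.
ε < 0: complements.

-0.090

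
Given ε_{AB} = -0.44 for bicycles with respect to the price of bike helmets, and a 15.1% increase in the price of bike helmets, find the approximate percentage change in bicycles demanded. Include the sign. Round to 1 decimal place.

-6.6%

%ΔQ ≈ ε × %ΔP of bike helmets = -0.44 × (15.1%) = -6.6%.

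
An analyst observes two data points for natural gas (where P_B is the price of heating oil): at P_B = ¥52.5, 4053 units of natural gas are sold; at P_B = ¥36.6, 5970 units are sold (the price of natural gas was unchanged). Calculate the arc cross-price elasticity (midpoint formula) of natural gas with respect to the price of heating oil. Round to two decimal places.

ΔQ_A = 5970 − 4053 = 1917; ΔP_B = 36.6 − 52.5 = -15.9.
Midpoints: Q̄_A = 5011.5, P̄_B = 44.55.
ε = (ΔQ_A/Q̄_A)/(ΔP_B/P̄_B) = (1917/5011.5)/(-15.9/44.55) ≈ -1.07.
ε < 0: natural gas and heating oil are complements.

-1.07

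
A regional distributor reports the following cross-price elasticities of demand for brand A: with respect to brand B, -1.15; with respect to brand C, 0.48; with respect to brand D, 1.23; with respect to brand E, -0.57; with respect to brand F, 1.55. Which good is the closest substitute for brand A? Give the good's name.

Substitutes have ε > 0. Among the positive values, 1.55 (brand F) is largest.

brand F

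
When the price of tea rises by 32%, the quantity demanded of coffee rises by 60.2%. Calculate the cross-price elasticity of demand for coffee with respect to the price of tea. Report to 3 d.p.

ε = (%ΔQ of coffee) / (%ΔP of tea) = (60.2%) / (32%) ≈ 1.881.

1.881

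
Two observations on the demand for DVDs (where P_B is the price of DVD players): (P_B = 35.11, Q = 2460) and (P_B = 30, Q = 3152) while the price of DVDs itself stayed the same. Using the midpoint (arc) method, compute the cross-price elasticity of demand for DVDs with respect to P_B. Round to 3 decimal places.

-1.571

ΔQ_A = 3152 − 2460 = 692; ΔP_B = 30 − 35.11 = -5.11.
Midpoints: Q̄_A = 2806.0, P̄_B = 32.55.
ε = (ΔQ_A/Q̄_A)/(ΔP_B/P̄_B) = (692/2806.0)/(-5.11/32.55) ≈ -1.571.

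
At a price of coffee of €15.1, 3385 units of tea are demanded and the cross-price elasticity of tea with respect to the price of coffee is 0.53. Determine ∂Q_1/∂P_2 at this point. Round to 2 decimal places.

ε = (∂Q_1/∂P_2)·(P_2/Q_1) ⇒ ∂Q_1/∂P_2 = ε·Q_1/P_2 = 0.53 × 3385/15.1 ≈ 118.81.

118.81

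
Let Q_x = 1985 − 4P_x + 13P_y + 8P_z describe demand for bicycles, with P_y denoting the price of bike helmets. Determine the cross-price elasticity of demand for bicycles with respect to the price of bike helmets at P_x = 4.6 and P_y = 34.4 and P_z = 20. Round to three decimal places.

0.174

At P_x = 4.6 and P_y = 34.4 and P_z = 20: Q_x = 2573.8.
∂Q_x/∂P_y = 13.
ε = (∂Q_x/∂P_y)(P_y/Q_x) = 13 × (34.4/2573.8) ≈ 0.174.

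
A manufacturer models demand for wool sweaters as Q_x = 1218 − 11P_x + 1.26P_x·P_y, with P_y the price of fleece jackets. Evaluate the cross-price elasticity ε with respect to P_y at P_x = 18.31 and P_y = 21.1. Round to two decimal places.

0.32

At P_x = 18.31 and P_y = 21.1: Q_x = 1503.380.
∂Q_x/∂P_y = 1.26P_x = 1.26(18.31) = 23.0706.
ε = (∂Q_x/∂P_y)(P_y/Q_x) = 23.0706 × (21.1/1503.380) ≈ 0.32.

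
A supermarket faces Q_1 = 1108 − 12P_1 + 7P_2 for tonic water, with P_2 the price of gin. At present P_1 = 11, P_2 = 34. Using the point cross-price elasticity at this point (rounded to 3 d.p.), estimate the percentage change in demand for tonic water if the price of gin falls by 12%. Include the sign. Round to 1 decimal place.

At P_1 = 11, P_2 = 34: Q_1 = 1214.
∂Q_1/∂P_2 = 7.
ε = (∂Q_1/∂P_2)(P_2/Q_1) = 7.0000 × 34/1214 ≈ 0.196.
%ΔQ_1 ≈ ε × %ΔP_2 = 0.196 × (-12%) = -2.4%.

-2.4%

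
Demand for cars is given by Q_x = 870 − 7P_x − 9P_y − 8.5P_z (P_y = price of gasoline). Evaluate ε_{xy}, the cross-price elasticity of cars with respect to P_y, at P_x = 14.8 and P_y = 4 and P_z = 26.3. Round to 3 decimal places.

-0.071

At P_x = 14.8 and P_y = 4 and P_z = 26.3: Q_x = 506.85.
∂Q_x/∂P_y = -9.
ε = (∂Q_x/∂P_y)(P_y/Q_x) = -9 × (4/506.85) ≈ -0.071.
Since ε < 0, cars and gasoline are complements.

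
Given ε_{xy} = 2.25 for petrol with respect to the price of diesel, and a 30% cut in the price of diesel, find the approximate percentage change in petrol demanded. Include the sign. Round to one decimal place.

%ΔQ ≈ ε × %ΔP of diesel = 2.25 × (-30%) = -67.5%.

-67.5%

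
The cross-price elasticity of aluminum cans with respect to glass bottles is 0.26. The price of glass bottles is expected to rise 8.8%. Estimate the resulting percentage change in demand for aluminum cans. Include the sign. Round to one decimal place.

2.3%

%ΔQ ≈ ε × %ΔP of glass bottles = 0.26 × (8.8%) = 2.3%.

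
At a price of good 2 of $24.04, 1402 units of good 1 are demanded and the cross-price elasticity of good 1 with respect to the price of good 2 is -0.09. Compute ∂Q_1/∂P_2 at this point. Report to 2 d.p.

-5.25

ε = (∂Q_1/∂P_2)·(P_2/Q_1) ⇒ ∂Q_1/∂P_2 = ε·Q_1/P_2 = -0.09 × 1402/24.04 ≈ -5.25.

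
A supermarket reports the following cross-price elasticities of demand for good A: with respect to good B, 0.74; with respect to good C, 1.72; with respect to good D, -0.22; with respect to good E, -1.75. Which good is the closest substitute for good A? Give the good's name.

good C

Substitutes have ε > 0. Among the positive values, 1.72 (good C) is largest.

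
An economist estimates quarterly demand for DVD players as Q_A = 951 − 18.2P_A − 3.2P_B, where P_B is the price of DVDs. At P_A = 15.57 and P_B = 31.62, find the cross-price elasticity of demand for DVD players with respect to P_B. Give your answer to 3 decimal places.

-0.179

At P_A = 15.57 and P_B = 31.62: Q_A = 566.442.
∂Q_A/∂P_B = -3.2.
ε = (∂Q_A/∂P_B)(P_B/Q_A) = -3.2 × (31.62/566.442) ≈ -0.179.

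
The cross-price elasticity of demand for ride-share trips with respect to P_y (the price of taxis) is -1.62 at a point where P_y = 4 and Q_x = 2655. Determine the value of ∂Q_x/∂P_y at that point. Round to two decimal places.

-1075.28

ε = (∂Q_x/∂P_y)·(P_y/Q_x) ⇒ ∂Q_x/∂P_y = ε·Q_x/P_y = -1.62 × 2655/4 ≈ -1075.28.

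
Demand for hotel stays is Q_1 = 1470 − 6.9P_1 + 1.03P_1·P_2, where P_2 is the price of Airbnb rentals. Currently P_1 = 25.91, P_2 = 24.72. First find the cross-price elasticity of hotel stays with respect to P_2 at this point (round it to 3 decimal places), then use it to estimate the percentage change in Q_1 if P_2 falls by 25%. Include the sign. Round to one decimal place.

At P_1 = 25.91, P_2 = 24.72: Q_1 = 1950.931.
∂Q_1/∂P_2 = 1.03P_1 = 26.6873.
ε = (∂Q_1/∂P_2)(P_2/Q_1) = 26.6873 × 24.72/1950.931 ≈ 0.338.
%ΔQ_1 ≈ ε × %ΔP_2 = 0.338 × (-25%) = -8.5%.

-8.5%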